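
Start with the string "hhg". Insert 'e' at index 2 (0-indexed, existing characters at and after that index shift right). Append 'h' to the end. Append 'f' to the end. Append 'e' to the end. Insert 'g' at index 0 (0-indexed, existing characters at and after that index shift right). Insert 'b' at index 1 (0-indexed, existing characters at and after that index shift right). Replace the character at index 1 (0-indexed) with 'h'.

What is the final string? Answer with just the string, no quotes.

Applying each edit step by step:
Start: "hhg"
Op 1 (insert 'e' at idx 2): "hhg" -> "hheg"
Op 2 (append 'h'): "hheg" -> "hhegh"
Op 3 (append 'f'): "hhegh" -> "hheghf"
Op 4 (append 'e'): "hheghf" -> "hheghfe"
Op 5 (insert 'g' at idx 0): "hheghfe" -> "ghheghfe"
Op 6 (insert 'b' at idx 1): "ghheghfe" -> "gbhheghfe"
Op 7 (replace idx 1: 'b' -> 'h'): "gbhheghfe" -> "ghhheghfe"

Answer: ghhheghfe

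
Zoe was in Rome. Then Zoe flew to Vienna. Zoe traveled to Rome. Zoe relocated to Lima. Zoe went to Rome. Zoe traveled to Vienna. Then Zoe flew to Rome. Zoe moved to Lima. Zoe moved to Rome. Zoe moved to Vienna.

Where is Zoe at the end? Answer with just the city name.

Answer: Vienna

Derivation:
Tracking Zoe's location:
Start: Zoe is in Rome.
After move 1: Rome -> Vienna. Zoe is in Vienna.
After move 2: Vienna -> Rome. Zoe is in Rome.
After move 3: Rome -> Lima. Zoe is in Lima.
After move 4: Lima -> Rome. Zoe is in Rome.
After move 5: Rome -> Vienna. Zoe is in Vienna.
After move 6: Vienna -> Rome. Zoe is in Rome.
After move 7: Rome -> Lima. Zoe is in Lima.
After move 8: Lima -> Rome. Zoe is in Rome.
After move 9: Rome -> Vienna. Zoe is in Vienna.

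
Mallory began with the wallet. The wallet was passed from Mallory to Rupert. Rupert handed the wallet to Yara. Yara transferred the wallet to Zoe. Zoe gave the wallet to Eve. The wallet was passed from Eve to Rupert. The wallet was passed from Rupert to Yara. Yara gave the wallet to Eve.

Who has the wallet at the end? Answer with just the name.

Answer: Eve

Derivation:
Tracking the wallet through each event:
Start: Mallory has the wallet.
After event 1: Rupert has the wallet.
After event 2: Yara has the wallet.
After event 3: Zoe has the wallet.
After event 4: Eve has the wallet.
After event 5: Rupert has the wallet.
After event 6: Yara has the wallet.
After event 7: Eve has the wallet.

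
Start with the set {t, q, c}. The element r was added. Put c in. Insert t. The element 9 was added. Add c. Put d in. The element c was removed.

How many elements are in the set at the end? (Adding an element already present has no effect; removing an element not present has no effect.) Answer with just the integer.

Tracking the set through each operation:
Start: {c, q, t}
Event 1 (add r): added. Set: {c, q, r, t}
Event 2 (add c): already present, no change. Set: {c, q, r, t}
Event 3 (add t): already present, no change. Set: {c, q, r, t}
Event 4 (add 9): added. Set: {9, c, q, r, t}
Event 5 (add c): already present, no change. Set: {9, c, q, r, t}
Event 6 (add d): added. Set: {9, c, d, q, r, t}
Event 7 (remove c): removed. Set: {9, d, q, r, t}

Final set: {9, d, q, r, t} (size 5)

Answer: 5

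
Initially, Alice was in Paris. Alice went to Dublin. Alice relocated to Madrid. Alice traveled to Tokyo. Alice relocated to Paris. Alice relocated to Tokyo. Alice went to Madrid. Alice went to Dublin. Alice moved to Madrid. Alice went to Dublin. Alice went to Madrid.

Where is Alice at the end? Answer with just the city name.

Answer: Madrid

Derivation:
Tracking Alice's location:
Start: Alice is in Paris.
After move 1: Paris -> Dublin. Alice is in Dublin.
After move 2: Dublin -> Madrid. Alice is in Madrid.
After move 3: Madrid -> Tokyo. Alice is in Tokyo.
After move 4: Tokyo -> Paris. Alice is in Paris.
After move 5: Paris -> Tokyo. Alice is in Tokyo.
After move 6: Tokyo -> Madrid. Alice is in Madrid.
After move 7: Madrid -> Dublin. Alice is in Dublin.
After move 8: Dublin -> Madrid. Alice is in Madrid.
After move 9: Madrid -> Dublin. Alice is in Dublin.
After move 10: Dublin -> Madrid. Alice is in Madrid.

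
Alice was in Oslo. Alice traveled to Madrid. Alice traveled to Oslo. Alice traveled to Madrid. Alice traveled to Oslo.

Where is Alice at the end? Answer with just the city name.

Answer: Oslo

Derivation:
Tracking Alice's location:
Start: Alice is in Oslo.
After move 1: Oslo -> Madrid. Alice is in Madrid.
After move 2: Madrid -> Oslo. Alice is in Oslo.
After move 3: Oslo -> Madrid. Alice is in Madrid.
After move 4: Madrid -> Oslo. Alice is in Oslo.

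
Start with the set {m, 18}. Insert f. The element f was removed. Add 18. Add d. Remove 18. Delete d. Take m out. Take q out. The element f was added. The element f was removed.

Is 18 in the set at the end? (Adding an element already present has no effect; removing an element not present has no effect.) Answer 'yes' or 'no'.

Answer: no

Derivation:
Tracking the set through each operation:
Start: {18, m}
Event 1 (add f): added. Set: {18, f, m}
Event 2 (remove f): removed. Set: {18, m}
Event 3 (add 18): already present, no change. Set: {18, m}
Event 4 (add d): added. Set: {18, d, m}
Event 5 (remove 18): removed. Set: {d, m}
Event 6 (remove d): removed. Set: {m}
Event 7 (remove m): removed. Set: {}
Event 8 (remove q): not present, no change. Set: {}
Event 9 (add f): added. Set: {f}
Event 10 (remove f): removed. Set: {}

Final set: {} (size 0)
18 is NOT in the final set.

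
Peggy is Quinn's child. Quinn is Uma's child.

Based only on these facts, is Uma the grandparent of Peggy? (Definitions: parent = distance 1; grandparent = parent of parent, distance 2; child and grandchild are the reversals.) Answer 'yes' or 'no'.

Reconstructing the parent chain from the given facts:
  Uma -> Quinn -> Peggy
(each arrow means 'parent of the next')
Positions in the chain (0 = top):
  position of Uma: 0
  position of Quinn: 1
  position of Peggy: 2

Uma is at position 0, Peggy is at position 2; signed distance (j - i) = 2.
'grandparent' requires j - i = 2. Actual distance is 2, so the relation HOLDS.

Answer: yes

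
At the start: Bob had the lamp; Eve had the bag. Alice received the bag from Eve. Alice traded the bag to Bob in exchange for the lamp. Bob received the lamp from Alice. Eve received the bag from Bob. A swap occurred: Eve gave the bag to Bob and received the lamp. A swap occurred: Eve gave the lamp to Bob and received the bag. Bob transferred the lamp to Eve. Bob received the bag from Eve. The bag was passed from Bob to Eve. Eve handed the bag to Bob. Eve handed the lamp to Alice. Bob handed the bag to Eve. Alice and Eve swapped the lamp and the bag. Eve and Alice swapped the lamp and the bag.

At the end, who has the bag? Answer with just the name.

Answer: Eve

Derivation:
Tracking all object holders:
Start: lamp:Bob, bag:Eve
Event 1 (give bag: Eve -> Alice). State: lamp:Bob, bag:Alice
Event 2 (swap bag<->lamp: now bag:Bob, lamp:Alice). State: lamp:Alice, bag:Bob
Event 3 (give lamp: Alice -> Bob). State: lamp:Bob, bag:Bob
Event 4 (give bag: Bob -> Eve). State: lamp:Bob, bag:Eve
Event 5 (swap bag<->lamp: now bag:Bob, lamp:Eve). State: lamp:Eve, bag:Bob
Event 6 (swap lamp<->bag: now lamp:Bob, bag:Eve). State: lamp:Bob, bag:Eve
Event 7 (give lamp: Bob -> Eve). State: lamp:Eve, bag:Eve
Event 8 (give bag: Eve -> Bob). State: lamp:Eve, bag:Bob
Event 9 (give bag: Bob -> Eve). State: lamp:Eve, bag:Eve
Event 10 (give bag: Eve -> Bob). State: lamp:Eve, bag:Bob
Event 11 (give lamp: Eve -> Alice). State: lamp:Alice, bag:Bob
Event 12 (give bag: Bob -> Eve). State: lamp:Alice, bag:Eve
Event 13 (swap lamp<->bag: now lamp:Eve, bag:Alice). State: lamp:Eve, bag:Alice
Event 14 (swap lamp<->bag: now lamp:Alice, bag:Eve). State: lamp:Alice, bag:Eve

Final state: lamp:Alice, bag:Eve
The bag is held by Eve.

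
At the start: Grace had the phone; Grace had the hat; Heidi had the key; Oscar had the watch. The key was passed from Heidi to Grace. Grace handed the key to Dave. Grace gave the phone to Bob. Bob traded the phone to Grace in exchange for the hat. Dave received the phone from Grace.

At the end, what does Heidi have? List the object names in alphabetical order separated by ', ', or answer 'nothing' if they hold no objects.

Tracking all object holders:
Start: phone:Grace, hat:Grace, key:Heidi, watch:Oscar
Event 1 (give key: Heidi -> Grace). State: phone:Grace, hat:Grace, key:Grace, watch:Oscar
Event 2 (give key: Grace -> Dave). State: phone:Grace, hat:Grace, key:Dave, watch:Oscar
Event 3 (give phone: Grace -> Bob). State: phone:Bob, hat:Grace, key:Dave, watch:Oscar
Event 4 (swap phone<->hat: now phone:Grace, hat:Bob). State: phone:Grace, hat:Bob, key:Dave, watch:Oscar
Event 5 (give phone: Grace -> Dave). State: phone:Dave, hat:Bob, key:Dave, watch:Oscar

Final state: phone:Dave, hat:Bob, key:Dave, watch:Oscar
Heidi holds: (nothing).

Answer: nothing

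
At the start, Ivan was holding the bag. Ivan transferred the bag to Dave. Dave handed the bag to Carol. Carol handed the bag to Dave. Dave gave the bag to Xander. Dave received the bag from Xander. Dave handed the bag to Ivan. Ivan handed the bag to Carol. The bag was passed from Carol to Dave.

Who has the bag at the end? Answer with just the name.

Tracking the bag through each event:
Start: Ivan has the bag.
After event 1: Dave has the bag.
After event 2: Carol has the bag.
After event 3: Dave has the bag.
After event 4: Xander has the bag.
After event 5: Dave has the bag.
After event 6: Ivan has the bag.
After event 7: Carol has the bag.
After event 8: Dave has the bag.

Answer: Dave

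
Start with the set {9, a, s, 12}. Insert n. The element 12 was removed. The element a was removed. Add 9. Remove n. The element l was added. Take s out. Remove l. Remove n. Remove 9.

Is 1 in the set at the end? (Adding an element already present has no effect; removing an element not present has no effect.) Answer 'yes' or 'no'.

Answer: no

Derivation:
Tracking the set through each operation:
Start: {12, 9, a, s}
Event 1 (add n): added. Set: {12, 9, a, n, s}
Event 2 (remove 12): removed. Set: {9, a, n, s}
Event 3 (remove a): removed. Set: {9, n, s}
Event 4 (add 9): already present, no change. Set: {9, n, s}
Event 5 (remove n): removed. Set: {9, s}
Event 6 (add l): added. Set: {9, l, s}
Event 7 (remove s): removed. Set: {9, l}
Event 8 (remove l): removed. Set: {9}
Event 9 (remove n): not present, no change. Set: {9}
Event 10 (remove 9): removed. Set: {}

Final set: {} (size 0)
1 is NOT in the final set.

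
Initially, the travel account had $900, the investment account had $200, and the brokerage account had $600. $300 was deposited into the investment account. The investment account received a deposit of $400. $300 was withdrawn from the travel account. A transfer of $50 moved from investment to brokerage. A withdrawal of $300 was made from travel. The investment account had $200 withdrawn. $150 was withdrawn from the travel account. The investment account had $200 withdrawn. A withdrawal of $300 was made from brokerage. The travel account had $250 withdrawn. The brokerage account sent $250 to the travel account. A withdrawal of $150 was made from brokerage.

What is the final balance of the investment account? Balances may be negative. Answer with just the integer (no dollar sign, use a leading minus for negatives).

Answer: 450

Derivation:
Tracking account balances step by step:
Start: travel=900, investment=200, brokerage=600
Event 1 (deposit 300 to investment): investment: 200 + 300 = 500. Balances: travel=900, investment=500, brokerage=600
Event 2 (deposit 400 to investment): investment: 500 + 400 = 900. Balances: travel=900, investment=900, brokerage=600
Event 3 (withdraw 300 from travel): travel: 900 - 300 = 600. Balances: travel=600, investment=900, brokerage=600
Event 4 (transfer 50 investment -> brokerage): investment: 900 - 50 = 850, brokerage: 600 + 50 = 650. Balances: travel=600, investment=850, brokerage=650
Event 5 (withdraw 300 from travel): travel: 600 - 300 = 300. Balances: travel=300, investment=850, brokerage=650
Event 6 (withdraw 200 from investment): investment: 850 - 200 = 650. Balances: travel=300, investment=650, brokerage=650
Event 7 (withdraw 150 from travel): travel: 300 - 150 = 150. Balances: travel=150, investment=650, brokerage=650
Event 8 (withdraw 200 from investment): investment: 650 - 200 = 450. Balances: travel=150, investment=450, brokerage=650
Event 9 (withdraw 300 from brokerage): brokerage: 650 - 300 = 350. Balances: travel=150, investment=450, brokerage=350
Event 10 (withdraw 250 from travel): travel: 150 - 250 = -100. Balances: travel=-100, investment=450, brokerage=350
Event 11 (transfer 250 brokerage -> travel): brokerage: 350 - 250 = 100, travel: -100 + 250 = 150. Balances: travel=150, investment=450, brokerage=100
Event 12 (withdraw 150 from brokerage): brokerage: 100 - 150 = -50. Balances: travel=150, investment=450, brokerage=-50

Final balance of investment: 450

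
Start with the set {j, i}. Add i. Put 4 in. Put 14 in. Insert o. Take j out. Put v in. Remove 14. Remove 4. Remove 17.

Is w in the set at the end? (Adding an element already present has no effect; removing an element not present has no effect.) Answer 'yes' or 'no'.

Answer: no

Derivation:
Tracking the set through each operation:
Start: {i, j}
Event 1 (add i): already present, no change. Set: {i, j}
Event 2 (add 4): added. Set: {4, i, j}
Event 3 (add 14): added. Set: {14, 4, i, j}
Event 4 (add o): added. Set: {14, 4, i, j, o}
Event 5 (remove j): removed. Set: {14, 4, i, o}
Event 6 (add v): added. Set: {14, 4, i, o, v}
Event 7 (remove 14): removed. Set: {4, i, o, v}
Event 8 (remove 4): removed. Set: {i, o, v}
Event 9 (remove 17): not present, no change. Set: {i, o, v}

Final set: {i, o, v} (size 3)
w is NOT in the final set.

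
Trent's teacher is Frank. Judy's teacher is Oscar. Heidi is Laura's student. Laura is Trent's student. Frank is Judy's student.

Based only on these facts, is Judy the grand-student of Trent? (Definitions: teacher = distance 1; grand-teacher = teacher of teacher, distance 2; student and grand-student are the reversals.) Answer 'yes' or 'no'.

Answer: no

Derivation:
Reconstructing the teacher chain from the given facts:
  Oscar -> Judy -> Frank -> Trent -> Laura -> Heidi
(each arrow means 'teacher of the next')
Positions in the chain (0 = top):
  position of Oscar: 0
  position of Judy: 1
  position of Frank: 2
  position of Trent: 3
  position of Laura: 4
  position of Heidi: 5

Judy is at position 1, Trent is at position 3; signed distance (j - i) = 2.
'grand-student' requires j - i = -2. Actual distance is 2, so the relation does NOT hold.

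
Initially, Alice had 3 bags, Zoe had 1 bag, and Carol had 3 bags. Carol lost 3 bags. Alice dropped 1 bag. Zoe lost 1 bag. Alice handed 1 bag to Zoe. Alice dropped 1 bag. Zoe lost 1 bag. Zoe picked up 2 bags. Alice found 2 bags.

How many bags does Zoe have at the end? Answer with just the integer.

Tracking counts step by step:
Start: Alice=3, Zoe=1, Carol=3
Event 1 (Carol -3): Carol: 3 -> 0. State: Alice=3, Zoe=1, Carol=0
Event 2 (Alice -1): Alice: 3 -> 2. State: Alice=2, Zoe=1, Carol=0
Event 3 (Zoe -1): Zoe: 1 -> 0. State: Alice=2, Zoe=0, Carol=0
Event 4 (Alice -> Zoe, 1): Alice: 2 -> 1, Zoe: 0 -> 1. State: Alice=1, Zoe=1, Carol=0
Event 5 (Alice -1): Alice: 1 -> 0. State: Alice=0, Zoe=1, Carol=0
Event 6 (Zoe -1): Zoe: 1 -> 0. State: Alice=0, Zoe=0, Carol=0
Event 7 (Zoe +2): Zoe: 0 -> 2. State: Alice=0, Zoe=2, Carol=0
Event 8 (Alice +2): Alice: 0 -> 2. State: Alice=2, Zoe=2, Carol=0

Zoe's final count: 2

Answer: 2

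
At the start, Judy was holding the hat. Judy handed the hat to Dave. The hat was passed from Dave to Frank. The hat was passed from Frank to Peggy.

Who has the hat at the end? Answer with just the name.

Answer: Peggy

Derivation:
Tracking the hat through each event:
Start: Judy has the hat.
After event 1: Dave has the hat.
After event 2: Frank has the hat.
After event 3: Peggy has the hat.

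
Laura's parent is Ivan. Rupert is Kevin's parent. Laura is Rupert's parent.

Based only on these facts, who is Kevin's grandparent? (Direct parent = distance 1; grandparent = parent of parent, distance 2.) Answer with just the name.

Answer: Laura

Derivation:
Reconstructing the parent chain from the given facts:
  Ivan -> Laura -> Rupert -> Kevin
(each arrow means 'parent of the next')
Positions in the chain (0 = top):
  position of Ivan: 0
  position of Laura: 1
  position of Rupert: 2
  position of Kevin: 3

Kevin is at position 3; the grandparent is 2 steps up the chain, i.e. position 1: Laura.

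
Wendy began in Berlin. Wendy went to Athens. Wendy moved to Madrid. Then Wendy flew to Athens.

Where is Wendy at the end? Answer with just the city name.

Answer: Athens

Derivation:
Tracking Wendy's location:
Start: Wendy is in Berlin.
After move 1: Berlin -> Athens. Wendy is in Athens.
After move 2: Athens -> Madrid. Wendy is in Madrid.
After move 3: Madrid -> Athens. Wendy is in Athens.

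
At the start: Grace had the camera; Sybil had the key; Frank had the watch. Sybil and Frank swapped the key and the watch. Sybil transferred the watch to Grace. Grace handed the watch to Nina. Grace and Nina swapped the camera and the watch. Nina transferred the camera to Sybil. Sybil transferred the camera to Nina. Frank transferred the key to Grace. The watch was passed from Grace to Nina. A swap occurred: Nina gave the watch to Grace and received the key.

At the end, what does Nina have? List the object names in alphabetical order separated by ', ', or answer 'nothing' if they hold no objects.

Answer: camera, key

Derivation:
Tracking all object holders:
Start: camera:Grace, key:Sybil, watch:Frank
Event 1 (swap key<->watch: now key:Frank, watch:Sybil). State: camera:Grace, key:Frank, watch:Sybil
Event 2 (give watch: Sybil -> Grace). State: camera:Grace, key:Frank, watch:Grace
Event 3 (give watch: Grace -> Nina). State: camera:Grace, key:Frank, watch:Nina
Event 4 (swap camera<->watch: now camera:Nina, watch:Grace). State: camera:Nina, key:Frank, watch:Grace
Event 5 (give camera: Nina -> Sybil). State: camera:Sybil, key:Frank, watch:Grace
Event 6 (give camera: Sybil -> Nina). State: camera:Nina, key:Frank, watch:Grace
Event 7 (give key: Frank -> Grace). State: camera:Nina, key:Grace, watch:Grace
Event 8 (give watch: Grace -> Nina). State: camera:Nina, key:Grace, watch:Nina
Event 9 (swap watch<->key: now watch:Grace, key:Nina). State: camera:Nina, key:Nina, watch:Grace

Final state: camera:Nina, key:Nina, watch:Grace
Nina holds: camera, key.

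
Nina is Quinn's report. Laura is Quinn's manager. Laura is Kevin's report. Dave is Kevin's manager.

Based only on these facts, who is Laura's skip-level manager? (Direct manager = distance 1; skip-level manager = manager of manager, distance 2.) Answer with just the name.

Answer: Dave

Derivation:
Reconstructing the manager chain from the given facts:
  Dave -> Kevin -> Laura -> Quinn -> Nina
(each arrow means 'manager of the next')
Positions in the chain (0 = top):
  position of Dave: 0
  position of Kevin: 1
  position of Laura: 2
  position of Quinn: 3
  position of Nina: 4

Laura is at position 2; the skip-level manager is 2 steps up the chain, i.e. position 0: Dave.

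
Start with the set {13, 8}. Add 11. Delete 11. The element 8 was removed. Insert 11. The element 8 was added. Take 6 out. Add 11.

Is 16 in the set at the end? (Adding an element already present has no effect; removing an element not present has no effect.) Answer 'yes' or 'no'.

Tracking the set through each operation:
Start: {13, 8}
Event 1 (add 11): added. Set: {11, 13, 8}
Event 2 (remove 11): removed. Set: {13, 8}
Event 3 (remove 8): removed. Set: {13}
Event 4 (add 11): added. Set: {11, 13}
Event 5 (add 8): added. Set: {11, 13, 8}
Event 6 (remove 6): not present, no change. Set: {11, 13, 8}
Event 7 (add 11): already present, no change. Set: {11, 13, 8}

Final set: {11, 13, 8} (size 3)
16 is NOT in the final set.

Answer: no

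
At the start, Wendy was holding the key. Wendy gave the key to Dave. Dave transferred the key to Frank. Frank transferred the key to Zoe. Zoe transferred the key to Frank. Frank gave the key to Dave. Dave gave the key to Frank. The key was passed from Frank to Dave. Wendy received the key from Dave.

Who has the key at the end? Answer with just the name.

Tracking the key through each event:
Start: Wendy has the key.
After event 1: Dave has the key.
After event 2: Frank has the key.
After event 3: Zoe has the key.
After event 4: Frank has the key.
After event 5: Dave has the key.
After event 6: Frank has the key.
After event 7: Dave has the key.
After event 8: Wendy has the key.

Answer: Wendy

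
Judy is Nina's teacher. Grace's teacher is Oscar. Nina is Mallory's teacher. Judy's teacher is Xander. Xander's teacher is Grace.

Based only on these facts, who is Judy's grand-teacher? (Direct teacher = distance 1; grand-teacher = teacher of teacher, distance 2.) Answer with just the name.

Reconstructing the teacher chain from the given facts:
  Oscar -> Grace -> Xander -> Judy -> Nina -> Mallory
(each arrow means 'teacher of the next')
Positions in the chain (0 = top):
  position of Oscar: 0
  position of Grace: 1
  position of Xander: 2
  position of Judy: 3
  position of Nina: 4
  position of Mallory: 5

Judy is at position 3; the grand-teacher is 2 steps up the chain, i.e. position 1: Grace.

Answer: Grace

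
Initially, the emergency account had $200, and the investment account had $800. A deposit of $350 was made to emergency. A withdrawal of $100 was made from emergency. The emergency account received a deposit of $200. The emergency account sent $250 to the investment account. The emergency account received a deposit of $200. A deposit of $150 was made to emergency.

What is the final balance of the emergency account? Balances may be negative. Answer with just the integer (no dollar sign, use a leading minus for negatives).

Tracking account balances step by step:
Start: emergency=200, investment=800
Event 1 (deposit 350 to emergency): emergency: 200 + 350 = 550. Balances: emergency=550, investment=800
Event 2 (withdraw 100 from emergency): emergency: 550 - 100 = 450. Balances: emergency=450, investment=800
Event 3 (deposit 200 to emergency): emergency: 450 + 200 = 650. Balances: emergency=650, investment=800
Event 4 (transfer 250 emergency -> investment): emergency: 650 - 250 = 400, investment: 800 + 250 = 1050. Balances: emergency=400, investment=1050
Event 5 (deposit 200 to emergency): emergency: 400 + 200 = 600. Balances: emergency=600, investment=1050
Event 6 (deposit 150 to emergency): emergency: 600 + 150 = 750. Balances: emergency=750, investment=1050

Final balance of emergency: 750

Answer: 750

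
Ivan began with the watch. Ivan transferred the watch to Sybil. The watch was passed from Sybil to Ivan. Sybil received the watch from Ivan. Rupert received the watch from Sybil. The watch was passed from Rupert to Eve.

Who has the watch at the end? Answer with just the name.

Answer: Eve

Derivation:
Tracking the watch through each event:
Start: Ivan has the watch.
After event 1: Sybil has the watch.
After event 2: Ivan has the watch.
After event 3: Sybil has the watch.
After event 4: Rupert has the watch.
After event 5: Eve has the watch.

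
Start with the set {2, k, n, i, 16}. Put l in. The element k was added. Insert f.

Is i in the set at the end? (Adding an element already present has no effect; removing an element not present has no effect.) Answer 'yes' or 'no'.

Answer: yes

Derivation:
Tracking the set through each operation:
Start: {16, 2, i, k, n}
Event 1 (add l): added. Set: {16, 2, i, k, l, n}
Event 2 (add k): already present, no change. Set: {16, 2, i, k, l, n}
Event 3 (add f): added. Set: {16, 2, f, i, k, l, n}

Final set: {16, 2, f, i, k, l, n} (size 7)
i is in the final set.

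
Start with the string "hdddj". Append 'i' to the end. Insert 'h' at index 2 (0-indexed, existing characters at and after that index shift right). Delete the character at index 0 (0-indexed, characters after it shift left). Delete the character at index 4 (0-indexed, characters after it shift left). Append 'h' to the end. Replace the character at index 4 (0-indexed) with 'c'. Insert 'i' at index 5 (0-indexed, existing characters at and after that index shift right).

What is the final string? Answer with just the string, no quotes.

Answer: dhddcih

Derivation:
Applying each edit step by step:
Start: "hdddj"
Op 1 (append 'i'): "hdddj" -> "hdddji"
Op 2 (insert 'h' at idx 2): "hdddji" -> "hdhddji"
Op 3 (delete idx 0 = 'h'): "hdhddji" -> "dhddji"
Op 4 (delete idx 4 = 'j'): "dhddji" -> "dhddi"
Op 5 (append 'h'): "dhddi" -> "dhddih"
Op 6 (replace idx 4: 'i' -> 'c'): "dhddih" -> "dhddch"
Op 7 (insert 'i' at idx 5): "dhddch" -> "dhddcih"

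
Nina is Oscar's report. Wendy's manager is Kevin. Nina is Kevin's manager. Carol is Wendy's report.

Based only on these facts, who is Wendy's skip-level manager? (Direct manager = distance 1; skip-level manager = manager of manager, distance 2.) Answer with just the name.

Reconstructing the manager chain from the given facts:
  Oscar -> Nina -> Kevin -> Wendy -> Carol
(each arrow means 'manager of the next')
Positions in the chain (0 = top):
  position of Oscar: 0
  position of Nina: 1
  position of Kevin: 2
  position of Wendy: 3
  position of Carol: 4

Wendy is at position 3; the skip-level manager is 2 steps up the chain, i.e. position 1: Nina.

Answer: Nina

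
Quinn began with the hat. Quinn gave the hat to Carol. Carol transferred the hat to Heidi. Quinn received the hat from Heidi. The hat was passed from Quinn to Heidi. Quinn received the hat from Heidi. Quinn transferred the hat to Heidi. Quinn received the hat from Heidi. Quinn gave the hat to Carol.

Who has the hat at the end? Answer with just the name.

Tracking the hat through each event:
Start: Quinn has the hat.
After event 1: Carol has the hat.
After event 2: Heidi has the hat.
After event 3: Quinn has the hat.
After event 4: Heidi has the hat.
After event 5: Quinn has the hat.
After event 6: Heidi has the hat.
After event 7: Quinn has the hat.
After event 8: Carol has the hat.

Answer: Carol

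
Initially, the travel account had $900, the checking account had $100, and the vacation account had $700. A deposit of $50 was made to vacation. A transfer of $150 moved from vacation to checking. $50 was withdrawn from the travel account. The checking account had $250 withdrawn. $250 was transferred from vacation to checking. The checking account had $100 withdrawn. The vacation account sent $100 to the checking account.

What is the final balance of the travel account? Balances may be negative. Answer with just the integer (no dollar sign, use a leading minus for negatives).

Answer: 850

Derivation:
Tracking account balances step by step:
Start: travel=900, checking=100, vacation=700
Event 1 (deposit 50 to vacation): vacation: 700 + 50 = 750. Balances: travel=900, checking=100, vacation=750
Event 2 (transfer 150 vacation -> checking): vacation: 750 - 150 = 600, checking: 100 + 150 = 250. Balances: travel=900, checking=250, vacation=600
Event 3 (withdraw 50 from travel): travel: 900 - 50 = 850. Balances: travel=850, checking=250, vacation=600
Event 4 (withdraw 250 from checking): checking: 250 - 250 = 0. Balances: travel=850, checking=0, vacation=600
Event 5 (transfer 250 vacation -> checking): vacation: 600 - 250 = 350, checking: 0 + 250 = 250. Balances: travel=850, checking=250, vacation=350
Event 6 (withdraw 100 from checking): checking: 250 - 100 = 150. Balances: travel=850, checking=150, vacation=350
Event 7 (transfer 100 vacation -> checking): vacation: 350 - 100 = 250, checking: 150 + 100 = 250. Balances: travel=850, checking=250, vacation=250

Final balance of travel: 850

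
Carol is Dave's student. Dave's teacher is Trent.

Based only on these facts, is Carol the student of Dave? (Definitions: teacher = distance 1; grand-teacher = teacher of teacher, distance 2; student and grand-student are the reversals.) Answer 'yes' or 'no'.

Answer: yes

Derivation:
Reconstructing the teacher chain from the given facts:
  Trent -> Dave -> Carol
(each arrow means 'teacher of the next')
Positions in the chain (0 = top):
  position of Trent: 0
  position of Dave: 1
  position of Carol: 2

Carol is at position 2, Dave is at position 1; signed distance (j - i) = -1.
'student' requires j - i = -1. Actual distance is -1, so the relation HOLDS.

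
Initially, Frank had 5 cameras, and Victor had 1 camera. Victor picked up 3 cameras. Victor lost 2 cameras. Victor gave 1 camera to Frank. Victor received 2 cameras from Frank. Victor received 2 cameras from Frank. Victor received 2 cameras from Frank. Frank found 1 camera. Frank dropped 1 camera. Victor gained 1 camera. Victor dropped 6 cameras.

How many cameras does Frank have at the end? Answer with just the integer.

Answer: 0

Derivation:
Tracking counts step by step:
Start: Frank=5, Victor=1
Event 1 (Victor +3): Victor: 1 -> 4. State: Frank=5, Victor=4
Event 2 (Victor -2): Victor: 4 -> 2. State: Frank=5, Victor=2
Event 3 (Victor -> Frank, 1): Victor: 2 -> 1, Frank: 5 -> 6. State: Frank=6, Victor=1
Event 4 (Frank -> Victor, 2): Frank: 6 -> 4, Victor: 1 -> 3. State: Frank=4, Victor=3
Event 5 (Frank -> Victor, 2): Frank: 4 -> 2, Victor: 3 -> 5. State: Frank=2, Victor=5
Event 6 (Frank -> Victor, 2): Frank: 2 -> 0, Victor: 5 -> 7. State: Frank=0, Victor=7
Event 7 (Frank +1): Frank: 0 -> 1. State: Frank=1, Victor=7
Event 8 (Frank -1): Frank: 1 -> 0. State: Frank=0, Victor=7
Event 9 (Victor +1): Victor: 7 -> 8. State: Frank=0, Victor=8
Event 10 (Victor -6): Victor: 8 -> 2. State: Frank=0, Victor=2

Frank's final count: 0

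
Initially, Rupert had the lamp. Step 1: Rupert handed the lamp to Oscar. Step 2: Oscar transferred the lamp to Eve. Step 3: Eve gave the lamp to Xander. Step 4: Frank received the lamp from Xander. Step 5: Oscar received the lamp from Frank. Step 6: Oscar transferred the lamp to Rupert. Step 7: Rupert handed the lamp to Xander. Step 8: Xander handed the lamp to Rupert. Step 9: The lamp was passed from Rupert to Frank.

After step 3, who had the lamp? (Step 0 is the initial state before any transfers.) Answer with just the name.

Tracking the lamp holder through step 3:
After step 0 (start): Rupert
After step 1: Oscar
After step 2: Eve
After step 3: Xander

At step 3, the holder is Xander.

Answer: Xander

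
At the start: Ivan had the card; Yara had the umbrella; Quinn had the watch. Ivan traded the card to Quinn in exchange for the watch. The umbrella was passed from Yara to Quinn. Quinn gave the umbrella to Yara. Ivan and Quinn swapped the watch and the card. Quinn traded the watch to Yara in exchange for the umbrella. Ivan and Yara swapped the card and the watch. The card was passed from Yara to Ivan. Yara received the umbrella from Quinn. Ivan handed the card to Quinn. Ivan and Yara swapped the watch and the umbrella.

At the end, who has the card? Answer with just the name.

Tracking all object holders:
Start: card:Ivan, umbrella:Yara, watch:Quinn
Event 1 (swap card<->watch: now card:Quinn, watch:Ivan). State: card:Quinn, umbrella:Yara, watch:Ivan
Event 2 (give umbrella: Yara -> Quinn). State: card:Quinn, umbrella:Quinn, watch:Ivan
Event 3 (give umbrella: Quinn -> Yara). State: card:Quinn, umbrella:Yara, watch:Ivan
Event 4 (swap watch<->card: now watch:Quinn, card:Ivan). State: card:Ivan, umbrella:Yara, watch:Quinn
Event 5 (swap watch<->umbrella: now watch:Yara, umbrella:Quinn). State: card:Ivan, umbrella:Quinn, watch:Yara
Event 6 (swap card<->watch: now card:Yara, watch:Ivan). State: card:Yara, umbrella:Quinn, watch:Ivan
Event 7 (give card: Yara -> Ivan). State: card:Ivan, umbrella:Quinn, watch:Ivan
Event 8 (give umbrella: Quinn -> Yara). State: card:Ivan, umbrella:Yara, watch:Ivan
Event 9 (give card: Ivan -> Quinn). State: card:Quinn, umbrella:Yara, watch:Ivan
Event 10 (swap watch<->umbrella: now watch:Yara, umbrella:Ivan). State: card:Quinn, umbrella:Ivan, watch:Yara

Final state: card:Quinn, umbrella:Ivan, watch:Yara
The card is held by Quinn.

Answer: Quinn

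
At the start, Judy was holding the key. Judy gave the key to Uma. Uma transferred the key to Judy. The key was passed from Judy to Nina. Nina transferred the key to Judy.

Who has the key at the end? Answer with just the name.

Answer: Judy

Derivation:
Tracking the key through each event:
Start: Judy has the key.
After event 1: Uma has the key.
After event 2: Judy has the key.
After event 3: Nina has the key.
After event 4: Judy has the key.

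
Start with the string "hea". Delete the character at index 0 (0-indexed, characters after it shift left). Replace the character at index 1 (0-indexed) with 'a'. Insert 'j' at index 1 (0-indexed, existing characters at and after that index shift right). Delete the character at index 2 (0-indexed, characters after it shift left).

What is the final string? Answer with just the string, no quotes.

Answer: ej

Derivation:
Applying each edit step by step:
Start: "hea"
Op 1 (delete idx 0 = 'h'): "hea" -> "ea"
Op 2 (replace idx 1: 'a' -> 'a'): "ea" -> "ea"
Op 3 (insert 'j' at idx 1): "ea" -> "eja"
Op 4 (delete idx 2 = 'a'): "eja" -> "ej"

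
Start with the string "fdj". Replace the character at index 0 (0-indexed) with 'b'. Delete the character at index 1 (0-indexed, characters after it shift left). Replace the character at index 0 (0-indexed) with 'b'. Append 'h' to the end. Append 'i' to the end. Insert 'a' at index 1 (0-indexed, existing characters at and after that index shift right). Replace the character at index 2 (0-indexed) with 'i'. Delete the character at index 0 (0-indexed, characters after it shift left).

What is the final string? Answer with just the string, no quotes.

Answer: aihi

Derivation:
Applying each edit step by step:
Start: "fdj"
Op 1 (replace idx 0: 'f' -> 'b'): "fdj" -> "bdj"
Op 2 (delete idx 1 = 'd'): "bdj" -> "bj"
Op 3 (replace idx 0: 'b' -> 'b'): "bj" -> "bj"
Op 4 (append 'h'): "bj" -> "bjh"
Op 5 (append 'i'): "bjh" -> "bjhi"
Op 6 (insert 'a' at idx 1): "bjhi" -> "bajhi"
Op 7 (replace idx 2: 'j' -> 'i'): "bajhi" -> "baihi"
Op 8 (delete idx 0 = 'b'): "baihi" -> "aihi"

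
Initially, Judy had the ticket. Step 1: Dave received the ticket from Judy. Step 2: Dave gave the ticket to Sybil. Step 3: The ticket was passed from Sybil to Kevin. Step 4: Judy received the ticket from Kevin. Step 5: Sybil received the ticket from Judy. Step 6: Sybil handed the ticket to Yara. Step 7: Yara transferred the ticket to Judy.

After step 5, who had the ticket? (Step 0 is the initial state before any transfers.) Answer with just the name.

Answer: Sybil

Derivation:
Tracking the ticket holder through step 5:
After step 0 (start): Judy
After step 1: Dave
After step 2: Sybil
After step 3: Kevin
After step 4: Judy
After step 5: Sybil

At step 5, the holder is Sybil.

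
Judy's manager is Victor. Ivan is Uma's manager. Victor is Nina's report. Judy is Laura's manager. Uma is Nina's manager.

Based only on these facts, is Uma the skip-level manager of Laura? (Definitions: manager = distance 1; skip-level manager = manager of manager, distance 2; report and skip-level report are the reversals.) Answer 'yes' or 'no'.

Reconstructing the manager chain from the given facts:
  Ivan -> Uma -> Nina -> Victor -> Judy -> Laura
(each arrow means 'manager of the next')
Positions in the chain (0 = top):
  position of Ivan: 0
  position of Uma: 1
  position of Nina: 2
  position of Victor: 3
  position of Judy: 4
  position of Laura: 5

Uma is at position 1, Laura is at position 5; signed distance (j - i) = 4.
'skip-level manager' requires j - i = 2. Actual distance is 4, so the relation does NOT hold.

Answer: no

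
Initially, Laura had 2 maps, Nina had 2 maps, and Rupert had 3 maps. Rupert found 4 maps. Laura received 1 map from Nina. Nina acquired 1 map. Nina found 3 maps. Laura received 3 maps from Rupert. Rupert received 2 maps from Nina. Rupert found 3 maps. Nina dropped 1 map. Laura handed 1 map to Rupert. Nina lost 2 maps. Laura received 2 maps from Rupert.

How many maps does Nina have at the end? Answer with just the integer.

Tracking counts step by step:
Start: Laura=2, Nina=2, Rupert=3
Event 1 (Rupert +4): Rupert: 3 -> 7. State: Laura=2, Nina=2, Rupert=7
Event 2 (Nina -> Laura, 1): Nina: 2 -> 1, Laura: 2 -> 3. State: Laura=3, Nina=1, Rupert=7
Event 3 (Nina +1): Nina: 1 -> 2. State: Laura=3, Nina=2, Rupert=7
Event 4 (Nina +3): Nina: 2 -> 5. State: Laura=3, Nina=5, Rupert=7
Event 5 (Rupert -> Laura, 3): Rupert: 7 -> 4, Laura: 3 -> 6. State: Laura=6, Nina=5, Rupert=4
Event 6 (Nina -> Rupert, 2): Nina: 5 -> 3, Rupert: 4 -> 6. State: Laura=6, Nina=3, Rupert=6
Event 7 (Rupert +3): Rupert: 6 -> 9. State: Laura=6, Nina=3, Rupert=9
Event 8 (Nina -1): Nina: 3 -> 2. State: Laura=6, Nina=2, Rupert=9
Event 9 (Laura -> Rupert, 1): Laura: 6 -> 5, Rupert: 9 -> 10. State: Laura=5, Nina=2, Rupert=10
Event 10 (Nina -2): Nina: 2 -> 0. State: Laura=5, Nina=0, Rupert=10
Event 11 (Rupert -> Laura, 2): Rupert: 10 -> 8, Laura: 5 -> 7. State: Laura=7, Nina=0, Rupert=8

Nina's final count: 0

Answer: 0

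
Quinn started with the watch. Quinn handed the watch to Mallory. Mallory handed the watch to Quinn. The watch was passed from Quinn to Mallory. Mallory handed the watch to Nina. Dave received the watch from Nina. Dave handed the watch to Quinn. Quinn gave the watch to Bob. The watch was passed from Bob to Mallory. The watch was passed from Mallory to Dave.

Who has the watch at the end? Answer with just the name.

Answer: Dave

Derivation:
Tracking the watch through each event:
Start: Quinn has the watch.
After event 1: Mallory has the watch.
After event 2: Quinn has the watch.
After event 3: Mallory has the watch.
After event 4: Nina has the watch.
After event 5: Dave has the watch.
After event 6: Quinn has the watch.
After event 7: Bob has the watch.
After event 8: Mallory has the watch.
After event 9: Dave has the watch.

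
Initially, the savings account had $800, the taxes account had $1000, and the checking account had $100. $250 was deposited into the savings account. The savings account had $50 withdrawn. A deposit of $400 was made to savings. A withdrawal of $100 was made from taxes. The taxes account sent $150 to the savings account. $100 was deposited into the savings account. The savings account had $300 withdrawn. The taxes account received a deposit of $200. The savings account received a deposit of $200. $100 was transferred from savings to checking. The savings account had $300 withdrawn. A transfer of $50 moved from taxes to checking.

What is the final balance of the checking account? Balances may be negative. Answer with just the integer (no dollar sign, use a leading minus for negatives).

Answer: 250

Derivation:
Tracking account balances step by step:
Start: savings=800, taxes=1000, checking=100
Event 1 (deposit 250 to savings): savings: 800 + 250 = 1050. Balances: savings=1050, taxes=1000, checking=100
Event 2 (withdraw 50 from savings): savings: 1050 - 50 = 1000. Balances: savings=1000, taxes=1000, checking=100
Event 3 (deposit 400 to savings): savings: 1000 + 400 = 1400. Balances: savings=1400, taxes=1000, checking=100
Event 4 (withdraw 100 from taxes): taxes: 1000 - 100 = 900. Balances: savings=1400, taxes=900, checking=100
Event 5 (transfer 150 taxes -> savings): taxes: 900 - 150 = 750, savings: 1400 + 150 = 1550. Balances: savings=1550, taxes=750, checking=100
Event 6 (deposit 100 to savings): savings: 1550 + 100 = 1650. Balances: savings=1650, taxes=750, checking=100
Event 7 (withdraw 300 from savings): savings: 1650 - 300 = 1350. Balances: savings=1350, taxes=750, checking=100
Event 8 (deposit 200 to taxes): taxes: 750 + 200 = 950. Balances: savings=1350, taxes=950, checking=100
Event 9 (deposit 200 to savings): savings: 1350 + 200 = 1550. Balances: savings=1550, taxes=950, checking=100
Event 10 (transfer 100 savings -> checking): savings: 1550 - 100 = 1450, checking: 100 + 100 = 200. Balances: savings=1450, taxes=950, checking=200
Event 11 (withdraw 300 from savings): savings: 1450 - 300 = 1150. Balances: savings=1150, taxes=950, checking=200
Event 12 (transfer 50 taxes -> checking): taxes: 950 - 50 = 900, checking: 200 + 50 = 250. Balances: savings=1150, taxes=900, checking=250

Final balance of checking: 250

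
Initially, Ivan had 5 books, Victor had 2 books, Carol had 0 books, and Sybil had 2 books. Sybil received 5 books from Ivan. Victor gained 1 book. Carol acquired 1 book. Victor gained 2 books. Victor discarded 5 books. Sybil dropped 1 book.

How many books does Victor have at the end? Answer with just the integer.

Answer: 0

Derivation:
Tracking counts step by step:
Start: Ivan=5, Victor=2, Carol=0, Sybil=2
Event 1 (Ivan -> Sybil, 5): Ivan: 5 -> 0, Sybil: 2 -> 7. State: Ivan=0, Victor=2, Carol=0, Sybil=7
Event 2 (Victor +1): Victor: 2 -> 3. State: Ivan=0, Victor=3, Carol=0, Sybil=7
Event 3 (Carol +1): Carol: 0 -> 1. State: Ivan=0, Victor=3, Carol=1, Sybil=7
Event 4 (Victor +2): Victor: 3 -> 5. State: Ivan=0, Victor=5, Carol=1, Sybil=7
Event 5 (Victor -5): Victor: 5 -> 0. State: Ivan=0, Victor=0, Carol=1, Sybil=7
Event 6 (Sybil -1): Sybil: 7 -> 6. State: Ivan=0, Victor=0, Carol=1, Sybil=6

Victor's final count: 0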